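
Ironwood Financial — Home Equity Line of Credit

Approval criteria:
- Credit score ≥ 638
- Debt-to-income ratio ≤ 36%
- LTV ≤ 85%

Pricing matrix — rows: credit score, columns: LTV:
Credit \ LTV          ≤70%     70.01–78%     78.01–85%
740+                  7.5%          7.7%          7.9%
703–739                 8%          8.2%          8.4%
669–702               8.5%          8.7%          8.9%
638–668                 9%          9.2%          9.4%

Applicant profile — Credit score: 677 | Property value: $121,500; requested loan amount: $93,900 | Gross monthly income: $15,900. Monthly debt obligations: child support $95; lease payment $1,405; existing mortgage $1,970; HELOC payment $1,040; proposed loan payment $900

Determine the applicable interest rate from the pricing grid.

Credit score 677 ≥ 638; Total monthly debts = (95 + 1,405 + 1,970 + 1,040 + 900) = 5,410. DTI: 5,410 ÷ 15,900 = 34%, within the 36% cap
Loan-to-value = 93,900/121,500 = 77.3% — pass (85% max)
Row: 677 falls in 669–702. Column: 77.3% falls in 70.01–78%. Rate = 8.7%.

8.7%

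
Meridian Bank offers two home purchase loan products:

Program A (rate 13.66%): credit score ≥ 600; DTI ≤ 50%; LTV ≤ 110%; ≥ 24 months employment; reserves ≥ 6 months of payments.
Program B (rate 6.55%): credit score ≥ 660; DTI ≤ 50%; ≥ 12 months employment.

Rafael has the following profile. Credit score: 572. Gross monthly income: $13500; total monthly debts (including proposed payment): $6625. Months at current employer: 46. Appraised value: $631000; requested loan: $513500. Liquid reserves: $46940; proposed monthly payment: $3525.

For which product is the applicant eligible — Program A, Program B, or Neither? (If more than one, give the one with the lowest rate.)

Neither

DTI = 6,625/13,500 = 49.1%.
LTV = 513,500/631,000 = 81.4%.
Reserves = 46,940/3,525 = 13.3 months.
Program A: score 572 < 600; DTI 49.1% ≤ 50%; LTV 81.4% ≤ 110%; employment 46 ≥ 24 mo; reserves 13.3 ≥ 6 mo → does not qualify.
Program B: score 572 < 660; DTI 49.1% ≤ 50%; employment 46 ≥ 12 mo → does not qualify.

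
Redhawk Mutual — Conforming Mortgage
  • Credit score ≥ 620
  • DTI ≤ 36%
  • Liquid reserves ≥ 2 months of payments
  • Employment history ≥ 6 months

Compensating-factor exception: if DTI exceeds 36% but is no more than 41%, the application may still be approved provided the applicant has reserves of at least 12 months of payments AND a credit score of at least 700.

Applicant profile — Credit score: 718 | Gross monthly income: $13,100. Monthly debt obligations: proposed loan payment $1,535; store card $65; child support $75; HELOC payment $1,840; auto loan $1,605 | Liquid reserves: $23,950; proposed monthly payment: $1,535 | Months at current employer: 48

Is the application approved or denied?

Approved

Credit score 718 ≥ 620 (meets base)
Total debts = (1,535 + 65 + 75 + 1,840 + 1,605) = 5,120. DTI: 5,120 ÷ 13,100 = 39.1%, over the 36% base limit.
Liquid reserves cover 23,950/1,535 = 15.6 months — ≥ 2 required
Employment 48 ≥ 6 months
DTI 39.1% is within the 36%–41% exception band; checking compensating factors.
Reserves 15.6 ≥ 12 months; credit score 718 ≥ 700.
Both override conditions satisfied; DTI exception granted.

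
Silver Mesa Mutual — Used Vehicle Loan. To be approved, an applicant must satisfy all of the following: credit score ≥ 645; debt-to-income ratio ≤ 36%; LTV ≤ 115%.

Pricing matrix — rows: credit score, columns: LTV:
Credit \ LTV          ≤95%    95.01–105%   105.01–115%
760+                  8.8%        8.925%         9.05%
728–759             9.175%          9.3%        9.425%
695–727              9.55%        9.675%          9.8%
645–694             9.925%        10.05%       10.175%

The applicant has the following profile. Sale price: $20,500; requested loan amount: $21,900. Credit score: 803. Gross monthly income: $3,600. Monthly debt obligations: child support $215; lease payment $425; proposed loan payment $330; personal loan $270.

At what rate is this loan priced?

Credit score 803 ≥ 645; Total monthly debts = (215 + 425 + 330 + 270) = 1,240. Debt-to-income = 1,240/3,600 = 34.4% — meets 36% limit
LTV = 21,900/20,500 = 106.8% ≤ 115%
Row: 803 falls in 760+. Column: 106.8% falls in 105.01–115%. Rate = 9.05%.

9.05%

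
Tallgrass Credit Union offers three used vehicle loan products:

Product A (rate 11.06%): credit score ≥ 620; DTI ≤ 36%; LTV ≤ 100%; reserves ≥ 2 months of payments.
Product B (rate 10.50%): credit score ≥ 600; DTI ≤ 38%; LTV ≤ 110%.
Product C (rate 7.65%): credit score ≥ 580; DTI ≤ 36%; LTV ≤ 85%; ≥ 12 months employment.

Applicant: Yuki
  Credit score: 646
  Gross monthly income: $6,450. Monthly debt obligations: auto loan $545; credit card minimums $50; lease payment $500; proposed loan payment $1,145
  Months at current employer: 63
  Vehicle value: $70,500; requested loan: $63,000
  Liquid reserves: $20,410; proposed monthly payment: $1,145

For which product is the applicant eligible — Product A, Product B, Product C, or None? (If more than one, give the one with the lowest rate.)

Product B

Total debts = (545 + 50 + 500 + 1,145) = 2,240; DTI = 2,240/6,450 = 34.7%.
LTV = 63,000/70,500 = 89.4%.
Reserves = 20,410/1,145 = 17.8 months.
Product A: score 646 ≥ 620; DTI 34.7% ≤ 36%; LTV 89.4% ≤ 100%; reserves 17.8 ≥ 2 mo → qualifies.
Product B: score 646 ≥ 600; DTI 34.7% ≤ 38%; LTV 89.4% ≤ 110% → qualifies.
Product C: score 646 ≥ 580; DTI 34.7% ≤ 36%; LTV 89.4% > 85%; employment 63 ≥ 12 mo → does not qualify.
Qualifying: Product A, Product B. Lowest rate is 10.50% → Product B.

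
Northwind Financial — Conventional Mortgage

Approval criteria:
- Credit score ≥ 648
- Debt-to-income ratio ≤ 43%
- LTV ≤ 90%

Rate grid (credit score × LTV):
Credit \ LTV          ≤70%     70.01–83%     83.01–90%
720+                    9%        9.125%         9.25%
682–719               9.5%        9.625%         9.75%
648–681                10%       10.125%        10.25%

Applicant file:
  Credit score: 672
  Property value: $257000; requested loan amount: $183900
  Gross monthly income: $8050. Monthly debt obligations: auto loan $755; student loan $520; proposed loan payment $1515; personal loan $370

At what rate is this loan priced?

Credit score 672 ≥ 648; Total monthly debts = (755 + 520 + 1,515 + 370) = 3,160. DTI = 3,160/8,050 = 39.3% ≤ 43%
Loan-to-value = 183,900/257,000 = 71.6% — pass (90% max)
Row: 672 falls in 648–681. Column: 71.6% falls in 70.01–83%. Rate = 10.125%.

10.125%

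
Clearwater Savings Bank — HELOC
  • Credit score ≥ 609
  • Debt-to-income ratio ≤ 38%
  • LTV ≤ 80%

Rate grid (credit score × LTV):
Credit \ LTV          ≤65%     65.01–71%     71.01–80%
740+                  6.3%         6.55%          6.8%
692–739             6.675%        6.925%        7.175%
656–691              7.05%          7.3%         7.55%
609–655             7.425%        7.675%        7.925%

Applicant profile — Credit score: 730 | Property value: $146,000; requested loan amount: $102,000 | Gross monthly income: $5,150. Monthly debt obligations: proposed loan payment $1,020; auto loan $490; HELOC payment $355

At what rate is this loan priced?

6.925%

Credit score 730 ≥ 609; Total monthly debts = (1,020 + 490 + 355) = 1,865. DTI = 1,865/5,150 = 36.2% ≤ 38%
LTV: 102,000 ÷ 146,000 = 69.9%, within 80% cap
Credit 730 → row 692–739; LTV 69.9% → column 65.01–71%. Grid cell → 6.925%.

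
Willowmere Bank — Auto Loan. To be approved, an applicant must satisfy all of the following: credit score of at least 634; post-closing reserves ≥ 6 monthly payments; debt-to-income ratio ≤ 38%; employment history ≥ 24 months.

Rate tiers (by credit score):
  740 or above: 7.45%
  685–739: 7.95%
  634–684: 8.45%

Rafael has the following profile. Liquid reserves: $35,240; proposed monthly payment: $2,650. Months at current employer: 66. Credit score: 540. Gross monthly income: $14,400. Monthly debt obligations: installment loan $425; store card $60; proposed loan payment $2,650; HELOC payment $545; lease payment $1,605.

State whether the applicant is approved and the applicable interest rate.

Denied

Credit score 540 < 634 (below minimum)
Total monthly debts = (425 + 60 + 2,650 + 545 + 1,605) = 5,285. DTI: 5,285 ÷ 14,400 = 36.7%, within the 38% cap
Liquid reserves cover 35,240/2,650 = 13.3 months — ≥ 6 required
Employment 66 ≥ 24 months
Not all requirements met → denied.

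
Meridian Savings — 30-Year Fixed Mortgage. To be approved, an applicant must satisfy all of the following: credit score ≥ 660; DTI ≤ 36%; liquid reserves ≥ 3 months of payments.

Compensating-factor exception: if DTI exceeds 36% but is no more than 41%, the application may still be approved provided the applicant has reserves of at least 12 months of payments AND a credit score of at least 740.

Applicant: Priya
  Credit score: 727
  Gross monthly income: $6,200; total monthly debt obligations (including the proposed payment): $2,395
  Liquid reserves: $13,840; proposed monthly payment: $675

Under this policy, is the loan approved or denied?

Denied

Credit score 727 ≥ 660 (meets base)
DTI = 2,395/6,200 = 38.6% > 36% — standard DTI limit exceeded.
Liquid reserves cover 13,840/675 = 20.5 months — ≥ 3 required
DTI 38.6% is within the 36%–41% exception band; checking compensating factors.
Override check — reserves: 20.5 mo (ok); score: 727 (below 740).
Compensating-factor requirement not fully met.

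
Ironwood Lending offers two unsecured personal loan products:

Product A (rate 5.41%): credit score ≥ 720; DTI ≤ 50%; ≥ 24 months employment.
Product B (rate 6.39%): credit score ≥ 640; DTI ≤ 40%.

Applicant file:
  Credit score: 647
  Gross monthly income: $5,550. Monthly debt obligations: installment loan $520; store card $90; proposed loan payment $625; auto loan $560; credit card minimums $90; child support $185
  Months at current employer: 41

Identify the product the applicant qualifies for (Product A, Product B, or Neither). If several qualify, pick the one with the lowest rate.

Total debts = (520 + 90 + 625 + 560 + 90 + 185) = 2,070; DTI = 2,070/5,550 = 37.3%.
Product A: score 647 < 720; DTI 37.3% ≤ 50%; employment 41 ≥ 24 mo → does not qualify.
Product B: score 647 ≥ 640; DTI 37.3% ≤ 40% → qualifies.

Product B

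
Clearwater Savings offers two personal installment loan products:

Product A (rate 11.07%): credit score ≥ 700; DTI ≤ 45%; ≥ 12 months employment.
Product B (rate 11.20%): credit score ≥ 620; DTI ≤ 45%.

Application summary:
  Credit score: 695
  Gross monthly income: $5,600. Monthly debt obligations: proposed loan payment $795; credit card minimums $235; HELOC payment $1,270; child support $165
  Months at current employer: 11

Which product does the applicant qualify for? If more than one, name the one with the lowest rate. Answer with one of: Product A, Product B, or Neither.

Product B

Total debts = (795 + 235 + 1,270 + 165) = 2,465; DTI = 2,465/5,600 = 44%.
Product A: score 695 < 700; DTI 44% ≤ 45%; employment 11 < 12 mo → does not qualify.
Product B: score 695 ≥ 620; DTI 44% ≤ 45% → qualifies.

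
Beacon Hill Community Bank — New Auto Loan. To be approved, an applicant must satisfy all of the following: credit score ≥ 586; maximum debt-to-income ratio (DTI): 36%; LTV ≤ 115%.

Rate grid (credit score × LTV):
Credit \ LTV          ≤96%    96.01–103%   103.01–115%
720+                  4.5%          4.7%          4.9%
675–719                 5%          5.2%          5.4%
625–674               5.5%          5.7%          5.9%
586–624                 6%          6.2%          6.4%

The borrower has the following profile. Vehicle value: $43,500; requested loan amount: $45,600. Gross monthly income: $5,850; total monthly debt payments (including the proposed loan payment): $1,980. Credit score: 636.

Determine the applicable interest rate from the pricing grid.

Credit score 636 ≥ 586; DTI: 1,980 ÷ 5,850 = 33.8%, within the 36% cap
LTV = 45,600/43,500 = 104.8% ≤ 115%
Score 636 is in the 625–674 band; LTV 104.8% is in the 103.01–115% band → 5.9%.

5.9%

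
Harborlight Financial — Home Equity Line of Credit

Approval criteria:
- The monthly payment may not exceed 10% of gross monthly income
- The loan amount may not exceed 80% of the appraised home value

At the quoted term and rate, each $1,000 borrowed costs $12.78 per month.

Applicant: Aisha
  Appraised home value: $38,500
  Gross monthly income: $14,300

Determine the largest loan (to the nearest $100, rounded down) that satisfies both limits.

$30,800

Payment cap: 10% × $14,300 = $1,430/month.
At $12.78 per $1,000, that supports 1,430/12.78 × 1,000 ≈ $111,893 → $111,800.
LTV cap: 80% × $38,500 = $30,800 → $30,800.
Binding constraint: loan-to-value.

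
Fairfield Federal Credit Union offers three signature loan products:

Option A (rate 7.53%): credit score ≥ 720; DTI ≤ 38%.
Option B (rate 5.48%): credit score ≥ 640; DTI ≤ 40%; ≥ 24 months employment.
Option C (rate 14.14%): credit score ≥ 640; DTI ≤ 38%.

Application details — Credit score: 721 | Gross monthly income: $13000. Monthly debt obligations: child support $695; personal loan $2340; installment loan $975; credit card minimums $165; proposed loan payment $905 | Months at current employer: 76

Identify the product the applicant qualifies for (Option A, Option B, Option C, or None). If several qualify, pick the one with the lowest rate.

Option B

Total debts = (695 + 2,340 + 975 + 165 + 905) = 5,080; DTI = 5,080/13,000 = 39.1%.
Option A: score 721 ≥ 720; DTI 39.1% > 38% → does not qualify.
Option B: score 721 ≥ 640; DTI 39.1% ≤ 40%; employment 76 ≥ 24 mo → qualifies.
Option C: score 721 ≥ 640; DTI 39.1% > 38% → does not qualify.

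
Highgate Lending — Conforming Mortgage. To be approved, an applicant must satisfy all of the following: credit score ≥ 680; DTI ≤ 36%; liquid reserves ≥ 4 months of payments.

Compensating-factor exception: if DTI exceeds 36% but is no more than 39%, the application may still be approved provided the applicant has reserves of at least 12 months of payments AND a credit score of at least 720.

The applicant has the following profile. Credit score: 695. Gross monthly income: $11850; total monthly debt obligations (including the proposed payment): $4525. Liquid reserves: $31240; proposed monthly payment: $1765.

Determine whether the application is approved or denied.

Credit score 695 ≥ 680 (meets base)
DTI: 4,525 ÷ 11,850 = 38.2%, over the 36% base limit.
Liquid reserves cover 31,240/1,765 = 17.7 months — ≥ 4 required
DTI 38.2% is within the 36%–39% exception band; checking compensating factors.
Reserves 17.7 ≥ 12 months; credit score 695 < 720.
Compensating-factor requirement not fully met.

Denied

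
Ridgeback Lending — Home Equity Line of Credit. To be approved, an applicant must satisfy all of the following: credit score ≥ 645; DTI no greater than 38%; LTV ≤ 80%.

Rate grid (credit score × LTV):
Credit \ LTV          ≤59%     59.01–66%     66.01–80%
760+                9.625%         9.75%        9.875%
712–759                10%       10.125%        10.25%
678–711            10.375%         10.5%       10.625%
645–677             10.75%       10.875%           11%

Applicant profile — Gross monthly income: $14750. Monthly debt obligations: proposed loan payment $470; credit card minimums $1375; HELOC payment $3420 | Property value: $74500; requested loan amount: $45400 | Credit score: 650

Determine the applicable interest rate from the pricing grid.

10.875%

Credit score 650 ≥ 645; Total monthly debts = (470 + 1,375 + 3,420) = 5,265. DTI = 5,265/14,750 = 35.7% ≤ 38%
Loan-to-value = 45,400/74,500 = 60.9% — pass (80% max)
Score 650 is in the 645–677 band; LTV 60.9% is in the 59.01–66% band → 10.875%.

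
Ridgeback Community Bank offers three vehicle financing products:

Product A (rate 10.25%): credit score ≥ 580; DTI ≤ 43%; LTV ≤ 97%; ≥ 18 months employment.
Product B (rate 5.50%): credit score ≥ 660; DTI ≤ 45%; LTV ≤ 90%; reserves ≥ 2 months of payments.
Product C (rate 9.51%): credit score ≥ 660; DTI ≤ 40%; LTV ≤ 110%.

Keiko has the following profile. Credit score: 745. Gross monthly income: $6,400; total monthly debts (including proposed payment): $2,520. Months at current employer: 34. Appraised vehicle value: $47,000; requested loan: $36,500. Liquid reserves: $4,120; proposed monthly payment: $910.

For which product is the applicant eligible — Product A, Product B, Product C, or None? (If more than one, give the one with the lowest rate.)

Product B

DTI = 2,520/6,400 = 39.4%.
LTV = 36,500/47,000 = 77.7%.
Reserves = 4,120/910 = 4.5 months.
Product A: score 745 ≥ 580; DTI 39.4% ≤ 43%; LTV 77.7% ≤ 97%; employment 34 ≥ 18 mo → qualifies.
Product B: score 745 ≥ 660; DTI 39.4% ≤ 45%; LTV 77.7% ≤ 90%; reserves 4.5 ≥ 2 mo → qualifies.
Product C: score 745 ≥ 660; DTI 39.4% ≤ 40%; LTV 77.7% ≤ 110% → qualifies.
Qualifying: Product A, Product B, Product C. Lowest rate is 5.50% → Product B.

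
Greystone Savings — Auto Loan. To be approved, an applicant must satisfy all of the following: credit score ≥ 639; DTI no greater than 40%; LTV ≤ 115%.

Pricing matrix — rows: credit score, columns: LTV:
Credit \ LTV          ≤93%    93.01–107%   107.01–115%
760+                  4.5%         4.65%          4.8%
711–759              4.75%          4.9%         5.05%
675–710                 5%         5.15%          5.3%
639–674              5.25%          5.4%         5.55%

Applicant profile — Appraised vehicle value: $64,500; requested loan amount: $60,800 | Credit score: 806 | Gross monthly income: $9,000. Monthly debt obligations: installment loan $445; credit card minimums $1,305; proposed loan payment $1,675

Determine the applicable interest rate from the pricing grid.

4.65%

Credit score 806 ≥ 639; Total monthly debts = (445 + 1,305 + 1,675) = 3,425. Debt-to-income = 3,425/9,000 = 38.1% — meets 40% limit
Loan-to-value = 60,800/64,500 = 94.3% — pass (115% max)
Score 806 is in the 760+ band; LTV 94.3% is in the 93.01–107% band → 4.65%.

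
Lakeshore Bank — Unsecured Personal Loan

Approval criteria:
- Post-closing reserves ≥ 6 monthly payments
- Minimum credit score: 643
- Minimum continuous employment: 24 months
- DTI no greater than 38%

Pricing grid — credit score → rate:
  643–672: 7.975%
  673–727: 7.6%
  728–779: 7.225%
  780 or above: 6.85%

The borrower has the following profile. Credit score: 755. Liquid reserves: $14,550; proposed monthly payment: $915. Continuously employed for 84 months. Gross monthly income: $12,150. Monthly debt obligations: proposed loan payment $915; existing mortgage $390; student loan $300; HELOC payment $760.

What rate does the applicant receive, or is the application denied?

Credit score 755 ≥ 643 (meets minimum)
Total monthly debts = (915 + 390 + 300 + 760) = 2,365. DTI: 2,365 ÷ 12,150 = 19.5%, within the 38% cap
Liquid reserves cover 14,550/915 = 15.9 months — ≥ 6 required
Employment 84 ≥ 24 months
All requirements met. Score 755 falls in the 728–779 tier → 7.225%.

Approved at 7.225%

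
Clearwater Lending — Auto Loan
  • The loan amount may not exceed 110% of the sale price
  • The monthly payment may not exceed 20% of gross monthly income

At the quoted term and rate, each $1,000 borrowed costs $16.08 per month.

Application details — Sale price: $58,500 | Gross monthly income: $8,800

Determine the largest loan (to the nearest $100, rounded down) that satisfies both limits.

Payment cap: 20% × $8,800 = $1,760/month.
At $16.08 per $1,000, that supports 1,760/16.08 × 1,000 ≈ $109,452 → $109,400.
LTV cap: 110% × $58,500 = $64,350 → $64,300.
Binding constraint: loan-to-value.

$64,300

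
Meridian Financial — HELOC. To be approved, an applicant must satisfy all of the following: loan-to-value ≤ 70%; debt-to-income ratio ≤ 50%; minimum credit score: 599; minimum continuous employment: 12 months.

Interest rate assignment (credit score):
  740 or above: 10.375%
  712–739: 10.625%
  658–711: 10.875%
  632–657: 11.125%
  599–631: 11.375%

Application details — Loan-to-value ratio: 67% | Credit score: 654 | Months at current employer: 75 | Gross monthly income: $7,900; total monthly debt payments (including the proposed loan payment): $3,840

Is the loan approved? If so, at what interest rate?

Approved at 11.125%

Credit score 654 ≥ 599 (meets minimum)
DTI = 3,840/7,900 = 48.6% ≤ 50%
LTV 67% — within 70%
Employment 75 ≥ 12 months
All requirements met. Score 654 falls in the 632–657 tier → 11.125%.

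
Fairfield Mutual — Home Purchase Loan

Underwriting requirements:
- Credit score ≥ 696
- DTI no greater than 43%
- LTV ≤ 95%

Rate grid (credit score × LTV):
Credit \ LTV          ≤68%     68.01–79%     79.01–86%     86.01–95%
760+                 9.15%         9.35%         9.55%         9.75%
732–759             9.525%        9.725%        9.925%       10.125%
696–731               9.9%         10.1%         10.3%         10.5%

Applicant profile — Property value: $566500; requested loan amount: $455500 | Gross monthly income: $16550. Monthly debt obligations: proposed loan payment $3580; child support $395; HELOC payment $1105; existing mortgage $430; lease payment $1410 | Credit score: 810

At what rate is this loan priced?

Credit score 810 ≥ 696; Total monthly debts = (3,580 + 395 + 1,105 + 430 + 1,410) = 6,920. DTI: 6,920 ÷ 16,550 = 41.8%, within the 43% cap
LTV = 455,500/566,500 = 80.4% ≤ 95%
Row: 810 falls in 760+. Column: 80.4% falls in 79.01–86%. Rate = 9.55%.

9.55%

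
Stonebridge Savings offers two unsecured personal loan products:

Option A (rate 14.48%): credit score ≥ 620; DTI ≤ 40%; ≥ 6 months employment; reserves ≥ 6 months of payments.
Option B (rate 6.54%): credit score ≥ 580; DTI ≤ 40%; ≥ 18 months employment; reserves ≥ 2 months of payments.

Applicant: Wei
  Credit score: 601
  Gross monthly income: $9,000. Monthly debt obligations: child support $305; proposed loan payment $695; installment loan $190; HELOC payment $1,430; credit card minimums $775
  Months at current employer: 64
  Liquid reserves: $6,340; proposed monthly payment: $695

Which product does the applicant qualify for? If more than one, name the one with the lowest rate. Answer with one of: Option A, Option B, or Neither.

Option B

Total debts = (305 + 695 + 190 + 1,430 + 775) = 3,395; DTI = 3,395/9,000 = 37.7%.
Reserves = 6,340/695 = 9.1 months.
Option A: score 601 < 620; DTI 37.7% ≤ 40%; employment 64 ≥ 6 mo; reserves 9.1 ≥ 6 mo → does not qualify.
Option B: score 601 ≥ 580; DTI 37.7% ≤ 40%; employment 64 ≥ 18 mo; reserves 9.1 ≥ 2 mo → qualifies.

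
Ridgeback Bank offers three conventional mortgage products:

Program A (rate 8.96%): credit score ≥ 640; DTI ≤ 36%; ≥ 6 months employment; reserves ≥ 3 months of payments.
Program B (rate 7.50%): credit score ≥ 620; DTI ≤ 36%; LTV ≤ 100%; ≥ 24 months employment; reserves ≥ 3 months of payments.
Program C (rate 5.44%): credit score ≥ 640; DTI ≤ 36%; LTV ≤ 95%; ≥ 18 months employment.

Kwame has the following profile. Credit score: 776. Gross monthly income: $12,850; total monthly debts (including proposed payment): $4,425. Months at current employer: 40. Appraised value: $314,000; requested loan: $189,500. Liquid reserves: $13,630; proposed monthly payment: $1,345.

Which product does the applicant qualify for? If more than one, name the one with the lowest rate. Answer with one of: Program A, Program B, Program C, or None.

DTI = 4,425/12,850 = 34.4%.
LTV = 189,500/314,000 = 60.4%.
Reserves = 13,630/1,345 = 10.1 months.
Program A: score 776 ≥ 640; DTI 34.4% ≤ 36%; employment 40 ≥ 6 mo; reserves 10.1 ≥ 3 mo → qualifies.
Program B: score 776 ≥ 620; DTI 34.4% ≤ 36%; LTV 60.4% ≤ 100%; employment 40 ≥ 24 mo; reserves 10.1 ≥ 3 mo → qualifies.
Program C: score 776 ≥ 640; DTI 34.4% ≤ 36%; LTV 60.4% ≤ 95%; employment 40 ≥ 18 mo → qualifies.
Qualifying: Program A, Program B, Program C. Lowest rate is 5.44% → Program C.

Program C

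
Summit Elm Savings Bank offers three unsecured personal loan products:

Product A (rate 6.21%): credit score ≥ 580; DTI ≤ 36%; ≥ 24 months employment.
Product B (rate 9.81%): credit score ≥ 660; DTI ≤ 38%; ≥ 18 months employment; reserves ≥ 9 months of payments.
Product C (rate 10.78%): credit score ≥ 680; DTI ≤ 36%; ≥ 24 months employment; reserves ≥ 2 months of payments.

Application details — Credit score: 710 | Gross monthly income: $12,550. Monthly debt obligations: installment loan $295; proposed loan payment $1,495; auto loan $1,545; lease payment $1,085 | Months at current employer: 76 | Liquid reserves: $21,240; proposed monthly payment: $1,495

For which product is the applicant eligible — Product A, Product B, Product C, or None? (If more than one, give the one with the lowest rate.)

Total debts = (295 + 1,495 + 1,545 + 1,085) = 4,420; DTI = 4,420/12,550 = 35.2%.
Reserves = 21,240/1,495 = 14.2 months.
Product A: score 710 ≥ 580; DTI 35.2% ≤ 36%; employment 76 ≥ 24 mo → qualifies.
Product B: score 710 ≥ 660; DTI 35.2% ≤ 38%; employment 76 ≥ 18 mo; reserves 14.2 ≥ 9 mo → qualifies.
Product C: score 710 ≥ 680; DTI 35.2% ≤ 36%; employment 76 ≥ 24 mo; reserves 14.2 ≥ 2 mo → qualifies.
Qualifying: Product A, Product B, Product C. Lowest rate is 6.21% → Product A.

Product A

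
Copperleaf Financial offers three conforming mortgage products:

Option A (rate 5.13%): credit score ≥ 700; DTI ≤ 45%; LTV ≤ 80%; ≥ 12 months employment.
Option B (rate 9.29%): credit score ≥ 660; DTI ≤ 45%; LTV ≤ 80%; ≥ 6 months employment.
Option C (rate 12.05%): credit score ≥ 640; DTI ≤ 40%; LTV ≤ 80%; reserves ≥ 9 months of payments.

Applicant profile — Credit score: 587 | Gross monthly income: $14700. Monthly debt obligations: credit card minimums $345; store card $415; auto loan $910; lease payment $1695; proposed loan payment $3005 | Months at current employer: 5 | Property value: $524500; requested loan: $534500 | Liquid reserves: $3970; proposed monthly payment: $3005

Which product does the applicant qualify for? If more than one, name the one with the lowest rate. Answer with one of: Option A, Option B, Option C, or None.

Total debts = (345 + 415 + 910 + 1,695 + 3,005) = 6,370; DTI = 6,370/14,700 = 43.3%.
LTV = 534,500/524,500 = 101.9%.
Reserves = 3,970/3,005 = 1.3 months.
Option A: score 587 < 700; DTI 43.3% ≤ 45%; LTV 101.9% > 80%; employment 5 < 12 mo → does not qualify.
Option B: score 587 < 660; DTI 43.3% ≤ 45%; LTV 101.9% > 80%; employment 5 < 6 mo → does not qualify.
Option C: score 587 < 640; DTI 43.3% > 40%; LTV 101.9% > 80%; reserves 1.3 < 9 mo → does not qualify.

None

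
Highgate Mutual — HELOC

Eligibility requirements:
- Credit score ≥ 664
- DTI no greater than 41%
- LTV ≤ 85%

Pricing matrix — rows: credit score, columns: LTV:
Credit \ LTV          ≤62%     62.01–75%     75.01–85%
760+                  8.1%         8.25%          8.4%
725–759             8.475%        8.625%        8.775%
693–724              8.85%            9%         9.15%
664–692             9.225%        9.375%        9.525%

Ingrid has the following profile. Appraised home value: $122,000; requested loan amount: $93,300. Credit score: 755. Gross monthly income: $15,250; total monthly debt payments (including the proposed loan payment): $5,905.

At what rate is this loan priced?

Credit score 755 ≥ 664; Debt-to-income = 5,905/15,250 = 38.7% — meets 41% limit
LTV = 93,300/122,000 = 76.5% ≤ 85%
Credit 755 → row 725–759; LTV 76.5% → column 75.01–85%. Grid cell → 8.775%.

8.775%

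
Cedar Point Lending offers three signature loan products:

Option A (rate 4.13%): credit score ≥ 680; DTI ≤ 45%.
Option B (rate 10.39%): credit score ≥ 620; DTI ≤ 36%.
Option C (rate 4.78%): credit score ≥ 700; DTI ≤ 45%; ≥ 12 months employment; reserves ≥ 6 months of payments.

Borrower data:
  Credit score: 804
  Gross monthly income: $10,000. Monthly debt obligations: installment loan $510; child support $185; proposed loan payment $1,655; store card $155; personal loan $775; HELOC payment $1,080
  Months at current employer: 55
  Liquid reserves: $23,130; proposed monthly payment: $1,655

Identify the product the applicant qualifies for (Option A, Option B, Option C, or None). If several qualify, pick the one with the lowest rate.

Total debts = (510 + 185 + 1,655 + 155 + 775 + 1,080) = 4,360; DTI = 4,360/10,000 = 43.6%.
Reserves = 23,130/1,655 = 14.0 months.
Option A: score 804 ≥ 680; DTI 43.6% ≤ 45% → qualifies.
Option B: score 804 ≥ 620; DTI 43.6% > 36% → does not qualify.
Option C: score 804 ≥ 700; DTI 43.6% ≤ 45%; employment 55 ≥ 12 mo; reserves 14.0 ≥ 6 mo → qualifies.
Qualifying: Option A, Option C. Lowest rate is 4.13% → Option A.

Option A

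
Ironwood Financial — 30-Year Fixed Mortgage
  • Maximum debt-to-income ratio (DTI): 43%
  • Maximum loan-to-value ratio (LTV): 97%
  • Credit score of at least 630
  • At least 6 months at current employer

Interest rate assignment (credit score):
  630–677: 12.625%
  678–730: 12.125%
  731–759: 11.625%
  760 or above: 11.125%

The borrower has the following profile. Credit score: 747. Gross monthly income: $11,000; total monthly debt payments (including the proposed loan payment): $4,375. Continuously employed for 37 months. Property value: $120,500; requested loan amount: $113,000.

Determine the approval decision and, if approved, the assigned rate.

Approved at 11.625%

Credit score 747 ≥ 630 (meets minimum)
LTV = 113,000/120,500 = 93.8% ≤ 97%
Employment 37 ≥ 6 months
Debt-to-income = 4,375/11,000 = 39.8% — meets 43% limit
All requirements met. Score 747 falls in the 731–759 tier → 11.625%.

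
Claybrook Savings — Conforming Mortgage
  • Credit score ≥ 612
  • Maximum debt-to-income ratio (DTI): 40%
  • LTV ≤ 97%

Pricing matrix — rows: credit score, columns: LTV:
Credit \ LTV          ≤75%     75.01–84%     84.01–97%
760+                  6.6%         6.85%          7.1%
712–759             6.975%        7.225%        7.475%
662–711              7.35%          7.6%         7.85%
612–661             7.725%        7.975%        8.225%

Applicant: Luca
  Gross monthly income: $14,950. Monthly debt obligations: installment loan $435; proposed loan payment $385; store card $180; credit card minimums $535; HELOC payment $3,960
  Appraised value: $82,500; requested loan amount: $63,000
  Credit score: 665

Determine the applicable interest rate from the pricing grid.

7.6%

Credit score 665 ≥ 612; Total monthly debts = (435 + 385 + 180 + 535 + 3,960) = 5,495. Debt-to-income = 5,495/14,950 = 36.8% — meets 40% limit
LTV = 63,000/82,500 = 76.4% ≤ 97%
Credit 665 → row 662–711; LTV 76.4% → column 75.01–84%. Grid cell → 7.6%.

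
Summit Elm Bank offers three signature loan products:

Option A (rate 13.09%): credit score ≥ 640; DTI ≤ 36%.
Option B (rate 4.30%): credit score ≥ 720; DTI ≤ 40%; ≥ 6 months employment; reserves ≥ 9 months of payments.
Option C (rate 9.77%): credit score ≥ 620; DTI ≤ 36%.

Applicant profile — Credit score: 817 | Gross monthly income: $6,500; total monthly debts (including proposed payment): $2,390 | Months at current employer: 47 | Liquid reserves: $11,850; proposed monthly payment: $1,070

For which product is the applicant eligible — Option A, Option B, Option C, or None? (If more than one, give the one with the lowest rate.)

Option B

DTI = 2,390/6,500 = 36.8%.
Reserves = 11,850/1,070 = 11.1 months.
Option A: score 817 ≥ 640; DTI 36.8% > 36% → does not qualify.
Option B: score 817 ≥ 720; DTI 36.8% ≤ 40%; employment 47 ≥ 6 mo; reserves 11.1 ≥ 9 mo → qualifies.
Option C: score 817 ≥ 620; DTI 36.8% > 36% → does not qualify.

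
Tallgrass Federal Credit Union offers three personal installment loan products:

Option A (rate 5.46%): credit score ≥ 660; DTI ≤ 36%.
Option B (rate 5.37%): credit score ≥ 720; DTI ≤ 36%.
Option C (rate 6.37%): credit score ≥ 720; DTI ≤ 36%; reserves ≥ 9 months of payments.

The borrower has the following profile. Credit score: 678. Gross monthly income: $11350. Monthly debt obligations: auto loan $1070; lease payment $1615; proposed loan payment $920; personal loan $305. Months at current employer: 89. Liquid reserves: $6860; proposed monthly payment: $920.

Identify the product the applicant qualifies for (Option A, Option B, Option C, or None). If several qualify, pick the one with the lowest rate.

Total debts = (1,070 + 1,615 + 920 + 305) = 3,910; DTI = 3,910/11,350 = 34.4%.
Reserves = 6,860/920 = 7.5 months.
Option A: score 678 ≥ 660; DTI 34.4% ≤ 36% → qualifies.
Option B: score 678 < 720; DTI 34.4% ≤ 36% → does not qualify.
Option C: score 678 < 720; DTI 34.4% ≤ 36%; reserves 7.5 < 9 mo → does not qualify.

Option A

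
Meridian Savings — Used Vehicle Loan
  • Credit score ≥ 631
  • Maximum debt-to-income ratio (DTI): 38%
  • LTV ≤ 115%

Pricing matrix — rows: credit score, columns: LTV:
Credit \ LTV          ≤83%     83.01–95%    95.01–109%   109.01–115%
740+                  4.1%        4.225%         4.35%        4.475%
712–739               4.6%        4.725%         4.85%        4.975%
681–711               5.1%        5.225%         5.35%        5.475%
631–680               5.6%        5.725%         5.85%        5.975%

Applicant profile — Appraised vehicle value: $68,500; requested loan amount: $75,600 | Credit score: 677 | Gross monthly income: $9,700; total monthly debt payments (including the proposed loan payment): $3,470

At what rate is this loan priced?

Credit score 677 ≥ 631; Debt-to-income = 3,470/9,700 = 35.8% — meets 38% limit
Loan-to-value = 75,600/68,500 = 110.4% — pass (115% max)
Credit 677 → row 631–680; LTV 110.4% → column 109.01–115%. Grid cell → 5.975%.

5.975%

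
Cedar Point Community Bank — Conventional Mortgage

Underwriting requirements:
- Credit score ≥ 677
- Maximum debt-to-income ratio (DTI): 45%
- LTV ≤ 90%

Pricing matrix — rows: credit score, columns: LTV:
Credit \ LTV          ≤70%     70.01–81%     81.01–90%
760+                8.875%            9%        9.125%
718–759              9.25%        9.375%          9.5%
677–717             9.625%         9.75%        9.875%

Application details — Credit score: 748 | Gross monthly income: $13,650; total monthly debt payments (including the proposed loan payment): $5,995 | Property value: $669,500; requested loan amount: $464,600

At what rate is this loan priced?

Credit score 748 ≥ 677; Debt-to-income = 5,995/13,650 = 43.9% — meets 45% limit
LTV: 464,600 ÷ 669,500 = 69.4%, within 90% cap
Row: 748 falls in 718–759. Column: 69.4% falls in ≤70%. Rate = 9.25%.

9.25%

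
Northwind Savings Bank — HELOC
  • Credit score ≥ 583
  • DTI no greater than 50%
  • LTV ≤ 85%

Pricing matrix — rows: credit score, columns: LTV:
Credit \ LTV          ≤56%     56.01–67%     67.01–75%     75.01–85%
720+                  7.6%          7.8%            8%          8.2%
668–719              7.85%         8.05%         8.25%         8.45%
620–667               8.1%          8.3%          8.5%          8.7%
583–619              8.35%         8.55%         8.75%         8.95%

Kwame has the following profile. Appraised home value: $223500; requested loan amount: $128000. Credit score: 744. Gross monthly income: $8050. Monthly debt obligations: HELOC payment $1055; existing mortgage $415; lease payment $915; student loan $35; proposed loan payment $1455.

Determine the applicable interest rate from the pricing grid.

7.8%

Credit score 744 ≥ 583; Total monthly debts = (1,055 + 415 + 915 + 35 + 1,455) = 3,875. DTI = 3,875/8,050 = 48.1% ≤ 50%
Loan-to-value = 128,000/223,500 = 57.3% — pass (85% max)
Score 744 is in the 720+ band; LTV 57.3% is in the 56.01–67% band → 7.8%.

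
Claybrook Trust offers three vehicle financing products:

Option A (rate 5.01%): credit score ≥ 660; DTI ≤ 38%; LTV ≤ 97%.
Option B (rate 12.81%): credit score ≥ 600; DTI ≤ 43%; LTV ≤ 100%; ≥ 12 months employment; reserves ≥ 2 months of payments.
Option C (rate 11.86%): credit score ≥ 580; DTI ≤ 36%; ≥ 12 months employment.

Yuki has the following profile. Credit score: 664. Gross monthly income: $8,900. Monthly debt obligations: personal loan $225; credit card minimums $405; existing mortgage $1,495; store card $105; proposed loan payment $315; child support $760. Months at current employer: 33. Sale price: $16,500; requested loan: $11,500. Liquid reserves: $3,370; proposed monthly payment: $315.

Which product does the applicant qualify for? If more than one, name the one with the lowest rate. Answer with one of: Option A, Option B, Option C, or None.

Option A

Total debts = (225 + 405 + 1,495 + 105 + 315 + 760) = 3,305; DTI = 3,305/8,900 = 37.1%.
LTV = 11,500/16,500 = 69.7%.
Reserves = 3,370/315 = 10.7 months.
Option A: score 664 ≥ 660; DTI 37.1% ≤ 38%; LTV 69.7% ≤ 97% → qualifies.
Option B: score 664 ≥ 600; DTI 37.1% ≤ 43%; LTV 69.7% ≤ 100%; employment 33 ≥ 12 mo; reserves 10.7 ≥ 2 mo → qualifies.
Option C: score 664 ≥ 580; DTI 37.1% > 36%; employment 33 ≥ 12 mo → does not qualify.
Qualifying: Option A, Option B. Lowest rate is 5.01% → Option A.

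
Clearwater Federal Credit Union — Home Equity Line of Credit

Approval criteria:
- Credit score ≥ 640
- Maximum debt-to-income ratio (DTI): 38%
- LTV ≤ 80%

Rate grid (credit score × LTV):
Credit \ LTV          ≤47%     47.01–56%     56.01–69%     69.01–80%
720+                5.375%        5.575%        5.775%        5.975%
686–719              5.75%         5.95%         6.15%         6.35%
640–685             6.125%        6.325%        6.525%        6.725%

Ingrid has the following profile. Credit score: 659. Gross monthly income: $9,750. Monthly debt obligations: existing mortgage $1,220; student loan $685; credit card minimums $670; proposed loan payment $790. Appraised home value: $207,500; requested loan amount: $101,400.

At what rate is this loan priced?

Credit score 659 ≥ 640; Total monthly debts = (1,220 + 685 + 670 + 790) = 3,365. DTI: 3,365 ÷ 9,750 = 34.5%, within the 38% cap
LTV = 101,400/207,500 = 48.9% ≤ 80%
Score 659 is in the 640–685 band; LTV 48.9% is in the 47.01–56% band → 6.325%.

6.325%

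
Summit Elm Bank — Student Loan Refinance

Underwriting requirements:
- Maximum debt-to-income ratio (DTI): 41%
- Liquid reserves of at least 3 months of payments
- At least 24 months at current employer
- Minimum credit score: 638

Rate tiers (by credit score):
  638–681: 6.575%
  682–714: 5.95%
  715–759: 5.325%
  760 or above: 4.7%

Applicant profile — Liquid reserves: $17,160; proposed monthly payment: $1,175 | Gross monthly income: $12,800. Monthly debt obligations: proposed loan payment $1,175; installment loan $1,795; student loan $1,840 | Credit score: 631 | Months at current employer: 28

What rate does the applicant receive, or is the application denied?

Credit score 631 < 638 (below minimum)
Reserves = 17,160/1,175 = 14.6 months ≥ 3
Total monthly debts = (1,175 + 1,795 + 1,840) = 4,810. DTI: 4,810 ÷ 12,800 = 37.6%, within the 41% cap
Employment 28 ≥ 24 months
Not all requirements met → denied.

Denied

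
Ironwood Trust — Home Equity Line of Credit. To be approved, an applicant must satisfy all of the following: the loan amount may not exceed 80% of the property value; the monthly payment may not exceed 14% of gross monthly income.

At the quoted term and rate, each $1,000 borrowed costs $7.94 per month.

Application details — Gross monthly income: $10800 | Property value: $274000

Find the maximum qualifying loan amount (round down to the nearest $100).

$190,400

Payment cap: 14% × $10,800 = $1,512/month.
At $7.94 per $1,000, that supports 1,512/7.94 × 1,000 ≈ $190,428 → $190,400.
LTV cap: 80% × $274,000 = $219,200 → $219,200.
Binding constraint: payment-to-income.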